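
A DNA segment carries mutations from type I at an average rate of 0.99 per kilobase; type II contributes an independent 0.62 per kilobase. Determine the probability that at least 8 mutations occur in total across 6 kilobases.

Independent Poisson processes superpose: combined rate λ = 0.99 + 0.62 = 1.61 per kilobase.
Over the interval, μ = 1.61 × 6 = 9.66 (6 kilobases).
P(N ≥ 8) = 1 − P(N ≤ 7) ≈ 0.7476.

0.7476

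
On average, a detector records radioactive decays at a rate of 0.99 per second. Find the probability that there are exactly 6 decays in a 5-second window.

0.1447

Over the interval, μ = 0.99 × 5 = 4.95 (a 5-second window = 5 seconds).
P(N = 6) = e^(−μ) μ^6/6! = e^(−4.95) · 4.95^6/720 ≈ 0.1447.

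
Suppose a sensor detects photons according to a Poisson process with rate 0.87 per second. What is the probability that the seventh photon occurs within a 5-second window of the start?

Over the interval, μ = 0.87 × 5 = 4.35 (a 5-second window = 5 seconds).
The seventh arrival falls in the interval iff at least 7 events occur there: P(S_7 ≤ t) = P(N ≥ 7) = 1 − P(N ≤ 6) ≈ 0.1502.

0.1502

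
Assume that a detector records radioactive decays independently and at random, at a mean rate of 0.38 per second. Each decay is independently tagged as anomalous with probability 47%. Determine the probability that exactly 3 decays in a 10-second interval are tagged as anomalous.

0.1592

Thinning: the decays that are tagged as anomalous themselves form a Poisson process with rate 0.47 × 0.38 = 0.1786 per second.
Over the interval, μ = 0.1786 × 10 = 1.786 (a 10-second interval = 10 seconds).
P(N = 3) = e^(−1.786) · 1.786^3/3! ≈ 0.1592.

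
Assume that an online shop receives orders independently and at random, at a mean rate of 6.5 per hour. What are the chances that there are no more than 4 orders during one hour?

With mean μ = 6.5 per hour,
P(N ≤ 4) = Σ_{j=0}^{4} e^(−μ) μ^j/j! ≈ 0.2237.

0.2237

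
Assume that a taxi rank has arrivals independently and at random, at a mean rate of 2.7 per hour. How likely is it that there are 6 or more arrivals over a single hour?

0.0567

With mean μ = 2.7 per hour,
P(N ≥ 6) = 1 − P(N ≤ 5) = 1 − Σ_{j=0}^{5} e^(−μ) μ^j/j! ≈ 0.0567.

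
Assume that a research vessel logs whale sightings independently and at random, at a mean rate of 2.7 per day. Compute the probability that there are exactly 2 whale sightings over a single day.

With mean μ = 2.7 per day,
P(N = 2) = e^(−μ) μ^2/2! = e^(−2.7) · 2.7^2/2 ≈ 0.2450.

0.2450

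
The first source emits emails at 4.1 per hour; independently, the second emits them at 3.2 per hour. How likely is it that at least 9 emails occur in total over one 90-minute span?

0.7635

Independent Poisson processes superpose: combined rate λ = 4.1 + 3.2 = 7.3 per hour.
Over the interval, μ = 7.3 × 1.5 = 10.95 (a 90-minute span = 1.5 hours).
P(N ≥ 9) = 1 − P(N ≤ 8) ≈ 0.7635.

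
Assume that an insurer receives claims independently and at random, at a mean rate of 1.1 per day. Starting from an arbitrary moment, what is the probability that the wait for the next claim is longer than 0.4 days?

0.6440

The wait for the next event is exponential with rate λ = 1.1 per day.
P(T > 0.4) = e^(−λt) = e^(−1.1 × 0.4) = e^(−0.44) ≈ 0.6440.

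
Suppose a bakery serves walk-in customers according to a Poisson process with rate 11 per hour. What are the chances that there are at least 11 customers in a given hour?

With mean μ = 11 per hour,
P(N ≥ 11) = 1 − P(N ≤ 10) = 1 − Σ_{j=0}^{10} e^(−μ) μ^j/j! ≈ 0.5401.

0.5401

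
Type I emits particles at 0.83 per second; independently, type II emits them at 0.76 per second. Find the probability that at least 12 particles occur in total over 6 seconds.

Independent Poisson processes superpose: combined rate λ = 0.83 + 0.76 = 1.59 per second.
Over the interval, μ = 1.59 × 6 = 9.54 (6 seconds).
P(N ≥ 12) = 1 − P(N ≤ 11) ≈ 0.2523.

0.2523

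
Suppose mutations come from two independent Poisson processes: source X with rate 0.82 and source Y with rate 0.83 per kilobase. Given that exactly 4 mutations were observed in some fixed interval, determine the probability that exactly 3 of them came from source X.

Given the total, each event is independently from source X with probability p = λ_X/(λ_X+λ_Y) = 0.82/1.65 ≈ 0.4970.
So K ~ Binomial(4, 0.82/1.65): P(K = 3) = C(4,3) · (0.82/1.65)^3 · (0.83/1.65)^1 ≈ 0.2470.

0.2470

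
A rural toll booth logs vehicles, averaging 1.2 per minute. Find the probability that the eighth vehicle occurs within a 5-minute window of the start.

0.2560

Over the interval, μ = 1.2 × 5 = 6 (a 5-minute window = 5 minutes).
The eighth arrival falls in the interval iff at least 8 events occur there: P(S_8 ≤ t) = P(N ≥ 8) = 1 − P(N ≤ 7) ≈ 0.2560.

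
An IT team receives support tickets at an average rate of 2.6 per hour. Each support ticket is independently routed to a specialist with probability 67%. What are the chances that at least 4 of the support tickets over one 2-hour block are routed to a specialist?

0.4599

Thinning: the support tickets that are routed to a specialist themselves form a Poisson process with rate 0.67 × 2.6 = 1.742 per hour.
Over the interval, μ = 1.742 × 2 = 3.484 (a 2-hour block = 2 hours).
P(N ≥ 4) = 1 − P(N ≤ 3) ≈ 0.4599.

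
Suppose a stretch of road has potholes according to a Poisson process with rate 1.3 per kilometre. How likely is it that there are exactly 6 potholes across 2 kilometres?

Over the interval, μ = 1.3 × 2 = 2.6 (2 kilometres).
P(N = 6) = e^(−μ) μ^6/6! = e^(−2.6) · 2.6^6/720 ≈ 0.0319.

0.0319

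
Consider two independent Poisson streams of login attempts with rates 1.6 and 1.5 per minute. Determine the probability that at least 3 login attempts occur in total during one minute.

0.5988

Independent Poisson processes superpose: combined rate λ = 1.6 + 1.5 = 3.1 per minute.
So μ = 3.1.
P(N ≥ 3) = 1 − P(N ≤ 2) ≈ 0.5988.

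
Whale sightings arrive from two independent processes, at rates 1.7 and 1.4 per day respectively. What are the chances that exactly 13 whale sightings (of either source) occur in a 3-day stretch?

0.0572

Independent Poisson processes superpose: combined rate λ = 1.7 + 1.4 = 3.1 per day.
Over the interval, μ = 3.1 × 3 = 9.3 (a 3-day stretch = 3 days).
P(N = 13) = e^(−9.3) · 9.3^13/13! ≈ 0.0572.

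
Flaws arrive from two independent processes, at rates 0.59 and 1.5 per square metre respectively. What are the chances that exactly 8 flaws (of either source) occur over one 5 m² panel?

0.1021

Independent Poisson processes superpose: combined rate λ = 0.59 + 1.5 = 2.09 per square metre.
Over the interval, μ = 2.09 × 5 = 10.45 (a 5 m² panel = 5 square metres).
P(N = 8) = e^(−10.45) · 10.45^8/8! ≈ 0.1021.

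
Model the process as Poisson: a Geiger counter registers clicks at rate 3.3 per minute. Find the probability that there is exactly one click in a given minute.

0.1217

With mean μ = 3.3 per minute,
P(N = 1) = e^(−μ) μ^1/1! = e^(−3.3) · 3.3^1/1 ≈ 0.1217.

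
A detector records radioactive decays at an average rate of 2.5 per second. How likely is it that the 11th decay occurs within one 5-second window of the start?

0.7029

Over the interval, μ = 2.5 × 5 = 12.5 (a 5-second window = 5 seconds).
The 11th arrival falls in the interval iff at least 11 events occur there: P(S_11 ≤ t) = P(N ≥ 11) = 1 − P(N ≤ 10) ≈ 0.7029.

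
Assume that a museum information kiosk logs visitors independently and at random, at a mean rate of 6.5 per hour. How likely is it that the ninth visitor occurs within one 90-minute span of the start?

0.6383

Over the interval, μ = 6.5 × 1.5 = 9.75 (a 90-minute span = 1.5 hours).
The ninth arrival falls in the interval iff at least 9 events occur there: P(S_9 ≤ t) = P(N ≥ 9) = 1 − P(N ≤ 8) ≈ 0.6383.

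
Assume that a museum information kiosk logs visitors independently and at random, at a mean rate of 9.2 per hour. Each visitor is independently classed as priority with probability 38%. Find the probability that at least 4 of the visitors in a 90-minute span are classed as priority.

0.7676

Thinning: the visitors that are classed as priority themselves form a Poisson process with rate 0.38 × 9.2 = 3.496 per hour.
Over the interval, μ = 3.496 × 1.5 = 5.244 (a 90-minute span = 1.5 hours).
P(N ≥ 4) = 1 − P(N ≤ 3) ≈ 0.7676.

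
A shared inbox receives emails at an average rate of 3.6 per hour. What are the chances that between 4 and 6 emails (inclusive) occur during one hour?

0.4115

With mean μ = 3.6 per hour,
P(4 ≤ N ≤ 6) = Σ_{j=4}^{6} e^(−3.6) · 3.6^j/j! ≈ 0.4115.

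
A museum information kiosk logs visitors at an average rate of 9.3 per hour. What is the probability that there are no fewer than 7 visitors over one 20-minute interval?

0.0388

Over the interval, μ = 9.3 × 1/3 = 3.1 (a 20-minute interval = 1/3 hours).
P(N ≥ 7) = 1 − P(N ≤ 6) = 1 − Σ_{j=0}^{6} e^(−μ) μ^j/j! ≈ 0.0388.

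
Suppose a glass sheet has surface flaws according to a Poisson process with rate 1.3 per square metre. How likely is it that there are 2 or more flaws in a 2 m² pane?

Over the interval, μ = 1.3 × 2 = 2.6 (a 2 m² pane = 2 square metres).
P(N ≥ 2) = 1 − P(N ≤ 1) = 1 − Σ_{j=0}^{1} e^(−μ) μ^j/j! ≈ 0.7326.

0.7326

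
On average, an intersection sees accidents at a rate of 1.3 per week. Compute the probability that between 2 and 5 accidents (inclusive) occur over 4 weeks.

Over the interval, μ = 1.3 × 4 = 5.2 (4 weeks).
P(2 ≤ N ≤ 5) = Σ_{j=2}^{5} e^(−5.2) · 5.2^j/j! ≈ 0.5467.

0.5467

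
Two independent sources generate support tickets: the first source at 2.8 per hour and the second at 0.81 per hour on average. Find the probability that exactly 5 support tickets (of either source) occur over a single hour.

Independent Poisson processes superpose: combined rate λ = 2.8 + 0.81 = 3.61 per hour.
So μ = 3.61.
P(N = 5) = e^(−3.61) · 3.61^5/5! ≈ 0.1382.

0.1382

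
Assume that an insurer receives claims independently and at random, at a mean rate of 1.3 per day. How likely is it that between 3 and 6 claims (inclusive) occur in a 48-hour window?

0.4644

Over the interval, μ = 1.3 × 2 = 2.6 (a 48-hour window = 2 days).
P(3 ≤ N ≤ 6) = Σ_{j=3}^{6} e^(−2.6) · 2.6^j/j! ≈ 0.4644.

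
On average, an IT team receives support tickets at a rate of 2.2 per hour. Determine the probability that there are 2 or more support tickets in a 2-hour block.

0.9337

Over the interval, μ = 2.2 × 2 = 4.4 (a 2-hour block = 2 hours).
P(N ≥ 2) = 1 − P(N ≤ 1) = 1 − Σ_{j=0}^{1} e^(−μ) μ^j/j! ≈ 0.9337.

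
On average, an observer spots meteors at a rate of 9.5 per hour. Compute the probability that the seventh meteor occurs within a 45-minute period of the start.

Over the interval, μ = 9.5 × 0.75 = 7.125 (a 45-minute period = 0.75 hours).
The seventh arrival falls in the interval iff at least 7 events occur there: P(S_7 ≤ t) = P(N ≥ 7) = 1 − P(N ≤ 6) ≈ 0.5687.

0.5687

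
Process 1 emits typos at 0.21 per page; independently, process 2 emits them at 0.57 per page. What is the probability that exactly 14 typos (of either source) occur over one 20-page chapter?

0.0974

Independent Poisson processes superpose: combined rate λ = 0.21 + 0.57 = 0.78 per page.
Over the interval, μ = 0.78 × 20 = 15.6 (a 20-page chapter = 20 pages).
P(N = 14) = e^(−15.6) · 15.6^14/14! ≈ 0.0974.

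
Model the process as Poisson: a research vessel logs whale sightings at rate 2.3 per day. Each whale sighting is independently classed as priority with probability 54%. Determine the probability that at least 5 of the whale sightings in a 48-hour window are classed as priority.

Thinning: the whale sightings that are classed as priority themselves form a Poisson process with rate 0.54 × 2.3 = 1.242 per day.
Over the interval, μ = 1.242 × 2 = 2.484 (a 48-hour window = 2 days).
P(N ≥ 5) = 1 − P(N ≤ 4) ≈ 0.1067.

0.1067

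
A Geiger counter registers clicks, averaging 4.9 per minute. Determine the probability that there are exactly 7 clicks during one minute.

With mean μ = 4.9 per minute,
P(N = 7) = e^(−μ) μ^7/7! = e^(−4.9) · 4.9^7/5040 ≈ 0.1002.

0.1002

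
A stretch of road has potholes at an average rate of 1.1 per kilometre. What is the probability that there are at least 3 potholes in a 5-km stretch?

0.9116

Over the interval, μ = 1.1 × 5 = 5.5 (a 5-km stretch = 5 kilometres).
P(N ≥ 3) = 1 − P(N ≤ 2) = 1 − Σ_{j=0}^{2} e^(−μ) μ^j/j! ≈ 0.9116.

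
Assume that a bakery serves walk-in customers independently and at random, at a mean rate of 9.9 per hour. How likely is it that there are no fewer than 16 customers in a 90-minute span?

Over the interval, μ = 9.9 × 1.5 = 14.85 (a 90-minute span = 1.5 hours).
P(N ≥ 16) = 1 − P(N ≤ 15) = 1 − Σ_{j=0}^{15} e^(−μ) μ^j/j! ≈ 0.4165.

0.4165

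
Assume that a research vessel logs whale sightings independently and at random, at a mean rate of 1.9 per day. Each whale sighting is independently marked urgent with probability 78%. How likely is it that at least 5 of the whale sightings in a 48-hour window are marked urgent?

Thinning: the whale sightings that are marked urgent themselves form a Poisson process with rate 0.78 × 1.9 = 1.482 per day.
Over the interval, μ = 1.482 × 2 = 2.964 (a 48-hour window = 2 days).
P(N ≥ 5) = 1 − P(N ≤ 4) ≈ 0.1787.

0.1787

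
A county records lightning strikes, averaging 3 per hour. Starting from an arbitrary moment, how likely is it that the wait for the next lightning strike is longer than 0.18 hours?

The wait for the next event is exponential with rate λ = 3 per hour.
P(T > 0.18) = e^(−λt) = e^(−3 × 0.18) = e^(−0.54) ≈ 0.5827.

0.5827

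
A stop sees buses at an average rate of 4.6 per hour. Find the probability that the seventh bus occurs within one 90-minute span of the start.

Over the interval, μ = 4.6 × 1.5 = 6.9 (a 90-minute span = 1.5 hours).
The seventh arrival falls in the interval iff at least 7 events occur there: P(S_7 ≤ t) = P(N ≥ 7) = 1 − P(N ≤ 6) ≈ 0.5353.

0.5353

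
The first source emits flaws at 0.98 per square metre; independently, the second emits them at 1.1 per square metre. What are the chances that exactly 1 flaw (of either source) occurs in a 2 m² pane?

0.0649

Independent Poisson processes superpose: combined rate λ = 0.98 + 1.1 = 2.08 per square metre.
Over the interval, μ = 2.08 × 2 = 4.16 (a 2 m² pane = 2 square metres).
P(N = 1) = e^(−4.16) · 4.16^1/1! ≈ 0.0649.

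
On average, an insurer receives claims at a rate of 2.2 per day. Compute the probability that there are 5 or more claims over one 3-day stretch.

0.7873

Over the interval, μ = 2.2 × 3 = 6.6 (a 3-day stretch = 3 days).
P(N ≥ 5) = 1 − P(N ≤ 4) = 1 − Σ_{j=0}^{4} e^(−μ) μ^j/j! ≈ 0.7873.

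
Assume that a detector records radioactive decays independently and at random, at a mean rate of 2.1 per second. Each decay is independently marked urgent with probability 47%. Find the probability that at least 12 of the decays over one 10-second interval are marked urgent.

0.2885

Thinning: the decays that are marked urgent themselves form a Poisson process with rate 0.47 × 2.1 = 0.987 per second.
Over the interval, μ = 0.987 × 10 = 9.87 (a 10-second interval = 10 seconds).
P(N ≥ 12) = 1 − P(N ≤ 11) ≈ 0.2885.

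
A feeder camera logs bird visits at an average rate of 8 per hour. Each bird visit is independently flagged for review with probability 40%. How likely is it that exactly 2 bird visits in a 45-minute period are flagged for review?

0.2613

Thinning: the bird visits that are flagged for review themselves form a Poisson process with rate 0.4 × 8 = 3.2 per hour.
Over the interval, μ = 3.2 × 0.75 = 2.4 (a 45-minute period = 0.75 hours).
P(N = 2) = e^(−2.4) · 2.4^2/2! ≈ 0.2613.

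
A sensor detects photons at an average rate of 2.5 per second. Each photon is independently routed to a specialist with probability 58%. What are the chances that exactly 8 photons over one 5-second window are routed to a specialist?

0.1344

Thinning: the photons that are routed to a specialist themselves form a Poisson process with rate 0.58 × 2.5 = 1.45 per second.
Over the interval, μ = 1.45 × 5 = 7.25 (a 5-second window = 5 seconds).
P(N = 8) = e^(−7.25) · 7.25^8/8! ≈ 0.1344.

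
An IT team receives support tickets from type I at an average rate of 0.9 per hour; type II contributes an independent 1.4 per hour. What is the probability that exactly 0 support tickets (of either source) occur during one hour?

0.1003

Independent Poisson processes superpose: combined rate λ = 0.9 + 1.4 = 2.3 per hour.
So μ = 2.3.
P(N = 0) = e^(−2.3) · 2.3^0/0! ≈ 0.1003.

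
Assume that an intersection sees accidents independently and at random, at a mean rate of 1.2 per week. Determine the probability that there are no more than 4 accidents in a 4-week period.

Over the interval, μ = 1.2 × 4 = 4.8 (a 4-week period = 4 weeks).
P(N ≤ 4) = Σ_{j=0}^{4} e^(−μ) μ^j/j! ≈ 0.4763.

0.4763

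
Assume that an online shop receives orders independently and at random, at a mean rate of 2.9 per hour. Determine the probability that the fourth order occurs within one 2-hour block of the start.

Over the interval, μ = 2.9 × 2 = 5.8 (a 2-hour block = 2 hours).
The fourth arrival falls in the interval iff at least 4 events occur there: P(S_4 ≤ t) = P(N ≥ 4) = 1 − P(N ≤ 3) ≈ 0.8300.

0.8300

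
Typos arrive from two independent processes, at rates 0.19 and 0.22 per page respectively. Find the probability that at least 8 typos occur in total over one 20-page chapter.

Independent Poisson processes superpose: combined rate λ = 0.19 + 0.22 = 0.41 per page.
Over the interval, μ = 0.41 × 20 = 8.2 (a 20-page chapter = 20 pages).
P(N ≥ 8) = 1 − P(N ≤ 7) ≈ 0.5746.

0.5746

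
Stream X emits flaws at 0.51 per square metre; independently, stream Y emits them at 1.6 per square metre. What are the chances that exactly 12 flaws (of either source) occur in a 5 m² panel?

0.1040

Independent Poisson processes superpose: combined rate λ = 0.51 + 1.6 = 2.11 per square metre.
Over the interval, μ = 2.11 × 5 = 10.55 (a 5 m² panel = 5 square metres).
P(N = 12) = e^(−10.55) · 10.55^12/12! ≈ 0.1040.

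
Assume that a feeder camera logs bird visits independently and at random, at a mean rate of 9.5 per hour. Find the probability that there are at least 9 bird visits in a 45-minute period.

0.2873

Over the interval, μ = 9.5 × 0.75 = 7.125 (a 45-minute period = 0.75 hours).
P(N ≥ 9) = 1 − P(N ≤ 8) = 1 − Σ_{j=0}^{8} e^(−μ) μ^j/j! ≈ 0.2873.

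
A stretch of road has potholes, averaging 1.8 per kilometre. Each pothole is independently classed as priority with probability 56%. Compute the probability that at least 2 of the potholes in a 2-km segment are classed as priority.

0.5983

Thinning: the potholes that are classed as priority themselves form a Poisson process with rate 0.56 × 1.8 = 1.008 per kilometre.
Over the interval, μ = 1.008 × 2 = 2.016 (a 2-km segment = 2 kilometres).
P(N ≥ 2) = 1 − P(N ≤ 1) ≈ 0.5983.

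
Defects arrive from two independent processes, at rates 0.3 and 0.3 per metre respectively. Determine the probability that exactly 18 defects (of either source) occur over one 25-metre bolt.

Independent Poisson processes superpose: combined rate λ = 0.3 + 0.3 = 0.6 per metre.
Over the interval, μ = 0.6 × 25 = 15 (a 25-metre bolt = 25 metres).
P(N = 18) = e^(−15) · 15^18/18! ≈ 0.0706.

0.0706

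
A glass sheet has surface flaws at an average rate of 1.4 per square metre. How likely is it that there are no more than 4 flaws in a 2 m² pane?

Over the interval, μ = 1.4 × 2 = 2.8 (a 2 m² pane = 2 square metres).
P(N ≤ 4) = Σ_{j=0}^{4} e^(−μ) μ^j/j! ≈ 0.8477.

0.8477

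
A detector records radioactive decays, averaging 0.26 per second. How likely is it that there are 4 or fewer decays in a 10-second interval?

0.8774

Over the interval, μ = 0.26 × 10 = 2.6 (a 10-second interval = 10 seconds).
P(N ≤ 4) = Σ_{j=0}^{4} e^(−μ) μ^j/j! ≈ 0.8774.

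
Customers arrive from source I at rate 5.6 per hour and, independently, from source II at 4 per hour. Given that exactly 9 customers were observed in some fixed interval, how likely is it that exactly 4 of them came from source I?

Given the total, each event is independently from source I with probability p = λ_I/(λ_I+λ_II) = 5.6/9.6 ≈ 0.5833.
So K ~ Binomial(9, 5.6/9.6): P(K = 4) = C(9,4) · (5.6/9.6)^4 · (4/9.6)^5 ≈ 0.1832.

0.1832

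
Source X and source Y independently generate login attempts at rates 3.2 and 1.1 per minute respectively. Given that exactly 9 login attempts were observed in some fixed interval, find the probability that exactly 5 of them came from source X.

Given the total, each event is independently from source X with probability p = λ_X/(λ_X+λ_Y) = 3.2/4.3 ≈ 0.7442.
So K ~ Binomial(9, 3.2/4.3): P(K = 5) = C(9,5) · (3.2/4.3)^5 · (1.1/4.3)^4 ≈ 0.1232.

0.1232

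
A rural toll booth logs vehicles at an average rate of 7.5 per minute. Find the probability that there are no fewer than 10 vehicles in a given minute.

0.2236

With mean μ = 7.5 per minute,
P(N ≥ 10) = 1 − P(N ≤ 9) = 1 − Σ_{j=0}^{9} e^(−μ) μ^j/j! ≈ 0.2236.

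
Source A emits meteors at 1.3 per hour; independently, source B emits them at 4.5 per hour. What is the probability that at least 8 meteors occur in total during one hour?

Independent Poisson processes superpose: combined rate λ = 1.3 + 4.5 = 5.8 per hour.
So μ = 5.8.
P(N ≥ 8) = 1 − P(N ≤ 7) ≈ 0.2290.

0.2290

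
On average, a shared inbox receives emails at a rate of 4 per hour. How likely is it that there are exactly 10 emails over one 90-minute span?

0.0413

Over the interval, μ = 4 × 1.5 = 6 (a 90-minute span = 1.5 hours).
P(N = 10) = e^(−μ) μ^10/10! = e^(−6) · 6^10/3628800 ≈ 0.0413.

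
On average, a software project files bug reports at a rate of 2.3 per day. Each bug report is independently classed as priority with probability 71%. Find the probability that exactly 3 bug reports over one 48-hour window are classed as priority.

0.2216

Thinning: the bug reports that are classed as priority themselves form a Poisson process with rate 0.71 × 2.3 = 1.633 per day.
Over the interval, μ = 1.633 × 2 = 3.266 (a 48-hour window = 2 days).
P(N = 3) = e^(−3.266) · 3.266^3/3! ≈ 0.2216.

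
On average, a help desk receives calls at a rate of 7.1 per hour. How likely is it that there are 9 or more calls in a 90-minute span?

Over the interval, μ = 7.1 × 1.5 = 10.65 (a 90-minute span = 1.5 hours).
P(N ≥ 9) = 1 − P(N ≤ 8) = 1 − Σ_{j=0}^{8} e^(−μ) μ^j/j! ≈ 0.7355.

0.7355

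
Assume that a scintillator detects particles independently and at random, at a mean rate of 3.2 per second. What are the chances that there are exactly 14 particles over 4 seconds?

Over the interval, μ = 3.2 × 4 = 12.8 (4 seconds).
P(N = 14) = e^(−μ) μ^14/14! = e^(−12.8) · 12.8^14/87178291200 ≈ 0.1004.

0.1004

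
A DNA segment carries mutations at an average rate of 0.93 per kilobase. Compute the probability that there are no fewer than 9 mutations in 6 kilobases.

0.1126

Over the interval, μ = 0.93 × 6 = 5.58 (6 kilobases).
P(N ≥ 9) = 1 − P(N ≤ 8) = 1 − Σ_{j=0}^{8} e^(−μ) μ^j/j! ≈ 0.1126.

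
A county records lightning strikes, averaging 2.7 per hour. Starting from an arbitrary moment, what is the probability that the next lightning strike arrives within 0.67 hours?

0.8362

Inter-arrival times are exponential with rate λ = 2.7 per hour.
P(T ≤ 0.67) = 1 − e^(−λt) = 1 − e^(−2.7 × 0.67) = 1 − e^(−1.809) ≈ 0.8362.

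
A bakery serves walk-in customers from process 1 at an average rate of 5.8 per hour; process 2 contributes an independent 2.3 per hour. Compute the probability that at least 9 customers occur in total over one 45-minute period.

Independent Poisson processes superpose: combined rate λ = 5.8 + 2.3 = 8.1 per hour.
Over the interval, μ = 8.1 × 0.75 = 6.075 (a 45-minute period = 0.75 hours).
P(N ≥ 9) = 1 − P(N ≤ 8) ≈ 0.1606.

0.1606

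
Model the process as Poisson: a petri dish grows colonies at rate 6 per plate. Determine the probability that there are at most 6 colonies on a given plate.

With mean μ = 6 per plate,
P(N ≤ 6) = Σ_{j=0}^{6} e^(−μ) μ^j/j! ≈ 0.6063.

0.6063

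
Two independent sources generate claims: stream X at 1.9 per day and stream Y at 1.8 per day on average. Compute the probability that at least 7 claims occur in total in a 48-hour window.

Independent Poisson processes superpose: combined rate λ = 1.9 + 1.8 = 3.7 per day.
Over the interval, μ = 3.7 × 2 = 7.4 (a 48-hour window = 2 days).
P(N ≥ 7) = 1 − P(N ≤ 6) ≈ 0.6080.

0.6080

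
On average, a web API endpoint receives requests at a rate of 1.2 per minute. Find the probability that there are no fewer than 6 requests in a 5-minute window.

Over the interval, μ = 1.2 × 5 = 6 (a 5-minute window = 5 minutes).
P(N ≥ 6) = 1 − P(N ≤ 5) = 1 − Σ_{j=0}^{5} e^(−μ) μ^j/j! ≈ 0.5543.

0.5543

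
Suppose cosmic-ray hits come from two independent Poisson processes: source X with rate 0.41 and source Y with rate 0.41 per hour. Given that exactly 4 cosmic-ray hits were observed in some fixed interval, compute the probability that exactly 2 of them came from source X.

Given the total, each event is independently from source X with probability p = λ_X/(λ_X+λ_Y) = 0.41/0.82 = 0.5000.
So K ~ Binomial(4, 0.41/0.82): P(K = 2) = C(4,2) · (0.41/0.82)^2 · (0.41/0.82)^2 ≈ 0.3750.

0.3750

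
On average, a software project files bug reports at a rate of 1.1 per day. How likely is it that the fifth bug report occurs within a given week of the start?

0.8819

Over the interval, μ = 1.1 × 7 = 7.7 (a week = 7 days).
The fifth arrival falls in the interval iff at least 5 events occur there: P(S_5 ≤ t) = P(N ≥ 5) = 1 − P(N ≤ 4) ≈ 0.8819.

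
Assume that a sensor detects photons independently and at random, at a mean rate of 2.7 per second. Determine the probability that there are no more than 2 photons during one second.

With mean μ = 2.7 per second,
P(N ≤ 2) = Σ_{j=0}^{2} e^(−μ) μ^j/j! ≈ 0.4936.

0.4936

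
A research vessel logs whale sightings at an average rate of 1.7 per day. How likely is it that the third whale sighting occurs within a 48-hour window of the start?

Over the interval, μ = 1.7 × 2 = 3.4 (a 48-hour window = 2 days).
The third arrival falls in the interval iff at least 3 events occur there: P(S_3 ≤ t) = P(N ≥ 3) = 1 − P(N ≤ 2) ≈ 0.6603.

0.6603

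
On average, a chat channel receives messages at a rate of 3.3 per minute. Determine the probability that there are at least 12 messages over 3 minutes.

0.2919

Over the interval, μ = 3.3 × 3 = 9.9 (3 minutes).
P(N ≥ 12) = 1 − P(N ≤ 11) = 1 − Σ_{j=0}^{11} e^(−μ) μ^j/j! ≈ 0.2919.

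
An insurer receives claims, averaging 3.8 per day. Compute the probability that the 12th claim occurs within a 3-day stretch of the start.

0.4684

Over the interval, μ = 3.8 × 3 = 11.4 (a 3-day stretch = 3 days).
The 12th arrival falls in the interval iff at least 12 events occur there: P(S_12 ≤ t) = P(N ≥ 12) = 1 − P(N ≤ 11) ≈ 0.4684.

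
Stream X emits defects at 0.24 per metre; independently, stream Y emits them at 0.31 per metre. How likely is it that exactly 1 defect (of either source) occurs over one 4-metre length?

Independent Poisson processes superpose: combined rate λ = 0.24 + 0.31 = 0.55 per metre.
Over the interval, μ = 0.55 × 4 = 2.2 (a 4-metre length = 4 metres).
P(N = 1) = e^(−2.2) · 2.2^1/1! ≈ 0.2438.

0.2438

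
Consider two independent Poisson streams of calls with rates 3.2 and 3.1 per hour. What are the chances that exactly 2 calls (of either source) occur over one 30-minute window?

0.2126

Independent Poisson processes superpose: combined rate λ = 3.2 + 3.1 = 6.3 per hour.
Over the interval, μ = 6.3 × 0.5 = 3.15 (a 30-minute window = 0.5 hours).
P(N = 2) = e^(−3.15) · 3.15^2/2! ≈ 0.2126.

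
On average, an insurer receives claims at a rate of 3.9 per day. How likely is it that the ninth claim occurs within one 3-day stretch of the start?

0.8243

Over the interval, μ = 3.9 × 3 = 11.7 (a 3-day stretch = 3 days).
The ninth arrival falls in the interval iff at least 9 events occur there: P(S_9 ≤ t) = P(N ≥ 9) = 1 − P(N ≤ 8) ≈ 0.8243.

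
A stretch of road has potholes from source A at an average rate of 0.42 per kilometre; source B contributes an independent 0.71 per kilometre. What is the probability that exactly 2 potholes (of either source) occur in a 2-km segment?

0.2665

Independent Poisson processes superpose: combined rate λ = 0.42 + 0.71 = 1.13 per kilometre.
Over the interval, μ = 1.13 × 2 = 2.26 (a 2-km segment = 2 kilometres).
P(N = 2) = e^(−2.26) · 2.26^2/2! ≈ 0.2665.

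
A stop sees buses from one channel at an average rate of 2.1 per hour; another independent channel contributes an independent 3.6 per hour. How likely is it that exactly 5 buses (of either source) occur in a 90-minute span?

Independent Poisson processes superpose: combined rate λ = 2.1 + 3.6 = 5.7 per hour.
Over the interval, μ = 5.7 × 1.5 = 8.55 (a 90-minute span = 1.5 hours).
P(N = 5) = e^(−8.55) · 8.55^5/5! ≈ 0.0737.

0.0737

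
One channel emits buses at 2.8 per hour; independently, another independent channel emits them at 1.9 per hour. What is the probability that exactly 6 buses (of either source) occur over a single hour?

Independent Poisson processes superpose: combined rate λ = 2.8 + 1.9 = 4.7 per hour.
So μ = 4.7.
P(N = 6) = e^(−4.7) · 4.7^6/6! ≈ 0.1362.

0.1362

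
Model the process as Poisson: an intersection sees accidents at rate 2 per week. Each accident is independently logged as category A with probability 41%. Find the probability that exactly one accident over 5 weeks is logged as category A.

0.0679

Thinning: the accidents that are logged as category A themselves form a Poisson process with rate 0.41 × 2 = 0.82 per week.
Over the interval, μ = 0.82 × 5 = 4.1 (5 weeks).
P(N = 1) = e^(−4.1) · 4.1^1/1! ≈ 0.0679.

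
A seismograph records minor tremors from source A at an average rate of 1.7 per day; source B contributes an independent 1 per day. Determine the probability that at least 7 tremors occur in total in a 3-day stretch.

0.6987

Independent Poisson processes superpose: combined rate λ = 1.7 + 1 = 2.7 per day.
Over the interval, μ = 2.7 × 3 = 8.1 (a 3-day stretch = 3 days).
P(N ≥ 7) = 1 − P(N ≤ 6) ≈ 0.6987.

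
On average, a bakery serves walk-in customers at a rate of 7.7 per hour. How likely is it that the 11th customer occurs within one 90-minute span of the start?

0.6039

Over the interval, μ = 7.7 × 1.5 = 11.55 (a 90-minute span = 1.5 hours).
The 11th arrival falls in the interval iff at least 11 events occur there: P(S_11 ≤ t) = P(N ≥ 11) = 1 − P(N ≤ 10) ≈ 0.6039.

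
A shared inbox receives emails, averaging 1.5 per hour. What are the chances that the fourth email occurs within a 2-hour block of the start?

Over the interval, μ = 1.5 × 2 = 3 (a 2-hour block = 2 hours).
The fourth arrival falls in the interval iff at least 4 events occur there: P(S_4 ≤ t) = P(N ≥ 4) = 1 − P(N ≤ 3) ≈ 0.3528.

0.3528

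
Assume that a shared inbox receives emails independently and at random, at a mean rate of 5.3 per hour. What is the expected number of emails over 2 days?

E[N] = λt = 5.3 × 48 = 254.4 (2 days = 48 hours).

254.4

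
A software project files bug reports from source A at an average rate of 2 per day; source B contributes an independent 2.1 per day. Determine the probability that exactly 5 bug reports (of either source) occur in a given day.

0.1600

Independent Poisson processes superpose: combined rate λ = 2 + 2.1 = 4.1 per day.
So μ = 4.1.
P(N = 5) = e^(−4.1) · 4.1^5/5! ≈ 0.1600.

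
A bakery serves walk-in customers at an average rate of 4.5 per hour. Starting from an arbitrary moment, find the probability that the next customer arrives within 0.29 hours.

0.7288

Inter-arrival times are exponential with rate λ = 4.5 per hour.
P(T ≤ 0.29) = 1 − e^(−λt) = 1 − e^(−4.5 × 0.29) = 1 − e^(−1.305) ≈ 0.7288.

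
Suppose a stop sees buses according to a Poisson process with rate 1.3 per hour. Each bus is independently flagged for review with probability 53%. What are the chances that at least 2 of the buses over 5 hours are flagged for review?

0.8582

Thinning: the buses that are flagged for review themselves form a Poisson process with rate 0.53 × 1.3 = 0.689 per hour.
Over the interval, μ = 0.689 × 5 = 3.445 (5 hours).
P(N ≥ 2) = 1 − P(N ≤ 1) ≈ 0.8582.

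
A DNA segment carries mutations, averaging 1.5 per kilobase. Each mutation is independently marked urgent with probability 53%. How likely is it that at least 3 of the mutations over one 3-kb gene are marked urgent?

0.4264

Thinning: the mutations that are marked urgent themselves form a Poisson process with rate 0.53 × 1.5 = 0.795 per kilobase.
Over the interval, μ = 0.795 × 3 = 2.385 (a 3-kb gene = 3 kilobases).
P(N ≥ 3) = 1 − P(N ≤ 2) ≈ 0.4264.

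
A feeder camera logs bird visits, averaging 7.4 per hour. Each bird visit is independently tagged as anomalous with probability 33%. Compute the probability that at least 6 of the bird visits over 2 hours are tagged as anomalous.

Thinning: the bird visits that are tagged as anomalous themselves form a Poisson process with rate 0.33 × 7.4 = 2.442 per hour.
Over the interval, μ = 2.442 × 2 = 4.884 (2 hours).
P(N ≥ 6) = 1 − P(N ≤ 5) ≈ 0.3637.

0.3637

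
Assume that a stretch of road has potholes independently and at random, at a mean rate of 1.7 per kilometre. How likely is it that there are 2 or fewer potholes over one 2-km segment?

0.3397

Over the interval, μ = 1.7 × 2 = 3.4 (a 2-km segment = 2 kilometres).
P(N ≤ 2) = Σ_{j=0}^{2} e^(−μ) μ^j/j! ≈ 0.3397.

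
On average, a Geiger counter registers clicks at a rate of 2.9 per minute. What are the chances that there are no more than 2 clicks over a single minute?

0.4460

With mean μ = 2.9 per minute,
P(N ≤ 2) = Σ_{j=0}^{2} e^(−μ) μ^j/j! ≈ 0.4460.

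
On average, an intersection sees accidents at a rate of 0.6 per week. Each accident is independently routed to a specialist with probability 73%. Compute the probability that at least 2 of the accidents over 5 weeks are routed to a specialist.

0.6430

Thinning: the accidents that are routed to a specialist themselves form a Poisson process with rate 0.73 × 0.6 = 0.438 per week.
Over the interval, μ = 0.438 × 5 = 2.19 (5 weeks).
P(N ≥ 2) = 1 − P(N ≤ 1) ≈ 0.6430.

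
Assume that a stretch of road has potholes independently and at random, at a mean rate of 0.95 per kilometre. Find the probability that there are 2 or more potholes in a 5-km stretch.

0.9503

Over the interval, μ = 0.95 × 5 = 4.75 (a 5-km stretch = 5 kilometres).
P(N ≥ 2) = 1 − P(N ≤ 1) = 1 − Σ_{j=0}^{1} e^(−μ) μ^j/j! ≈ 0.9503.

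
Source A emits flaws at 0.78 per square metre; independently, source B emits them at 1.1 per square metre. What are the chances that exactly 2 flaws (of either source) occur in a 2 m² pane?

0.1646

Independent Poisson processes superpose: combined rate λ = 0.78 + 1.1 = 1.88 per square metre.
Over the interval, μ = 1.88 × 2 = 3.76 (a 2 m² pane = 2 square metres).
P(N = 2) = e^(−3.76) · 3.76^2/2! ≈ 0.1646.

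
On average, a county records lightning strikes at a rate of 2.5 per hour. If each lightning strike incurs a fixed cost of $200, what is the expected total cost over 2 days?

E[N] = 2.5 × 48 = 120 (2 days = 48 hours); E[cost] = 120 × $200 = $24000.

$24000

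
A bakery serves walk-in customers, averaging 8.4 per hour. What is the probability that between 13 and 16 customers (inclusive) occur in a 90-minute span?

0.3552

Over the interval, μ = 8.4 × 1.5 = 12.6 (a 90-minute span = 1.5 hours).
P(13 ≤ N ≤ 16) = Σ_{j=13}^{16} e^(−12.6) · 12.6^j/j! ≈ 0.3552.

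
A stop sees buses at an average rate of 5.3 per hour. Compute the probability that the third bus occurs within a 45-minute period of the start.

0.7582

Over the interval, μ = 5.3 × 0.75 = 3.975 (a 45-minute period = 0.75 hours).
The third arrival falls in the interval iff at least 3 events occur there: P(S_3 ≤ t) = P(N ≥ 3) = 1 − P(N ≤ 2) ≈ 0.7582.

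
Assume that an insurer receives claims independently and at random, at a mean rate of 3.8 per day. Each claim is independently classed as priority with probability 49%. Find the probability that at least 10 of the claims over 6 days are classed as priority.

Thinning: the claims that are classed as priority themselves form a Poisson process with rate 0.49 × 3.8 = 1.862 per day.
Over the interval, μ = 1.862 × 6 = 11.172 (6 days).
P(N ≥ 10) = 1 − P(N ≤ 9) ≈ 0.6779.

0.6779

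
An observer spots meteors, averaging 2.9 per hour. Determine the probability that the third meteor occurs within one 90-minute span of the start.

0.8088

Over the interval, μ = 2.9 × 1.5 = 4.35 (a 90-minute span = 1.5 hours).
The third arrival falls in the interval iff at least 3 events occur there: P(S_3 ≤ t) = P(N ≥ 3) = 1 − P(N ≤ 2) ≈ 0.8088.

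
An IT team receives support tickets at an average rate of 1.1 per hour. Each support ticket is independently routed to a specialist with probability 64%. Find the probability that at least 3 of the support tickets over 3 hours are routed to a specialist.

Thinning: the support tickets that are routed to a specialist themselves form a Poisson process with rate 0.64 × 1.1 = 0.704 per hour.
Over the interval, μ = 0.704 × 3 = 2.112 (3 hours).
P(N ≥ 3) = 1 − P(N ≤ 2) ≈ 0.3536.

0.3536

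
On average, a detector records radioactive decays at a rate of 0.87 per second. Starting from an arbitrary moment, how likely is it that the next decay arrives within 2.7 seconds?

0.9045

Inter-arrival times are exponential with rate λ = 0.87 per second.
P(T ≤ 2.7) = 1 − e^(−λt) = 1 − e^(−0.87 × 2.7) = 1 − e^(−2.349) ≈ 0.9045.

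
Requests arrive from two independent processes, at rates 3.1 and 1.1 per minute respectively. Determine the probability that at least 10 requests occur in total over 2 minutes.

Independent Poisson processes superpose: combined rate λ = 3.1 + 1.1 = 4.2 per minute.
Over the interval, μ = 4.2 × 2 = 8.4 (2 minutes).
P(N ≥ 10) = 1 − P(N ≤ 9) ≈ 0.3341.

0.3341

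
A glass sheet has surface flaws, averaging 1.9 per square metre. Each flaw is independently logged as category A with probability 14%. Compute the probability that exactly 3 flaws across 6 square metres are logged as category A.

0.1373

Thinning: the flaws that are logged as category A themselves form a Poisson process with rate 0.14 × 1.9 = 0.266 per square metre.
Over the interval, μ = 0.266 × 6 = 1.596 (6 square metres).
P(N = 3) = e^(−1.596) · 1.596^3/3! ≈ 0.1373.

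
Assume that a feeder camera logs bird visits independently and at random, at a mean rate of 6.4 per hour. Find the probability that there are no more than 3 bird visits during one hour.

With mean μ = 6.4 per hour,
P(N ≤ 3) = Σ_{j=0}^{3} e^(−μ) μ^j/j! ≈ 0.1189.

0.1189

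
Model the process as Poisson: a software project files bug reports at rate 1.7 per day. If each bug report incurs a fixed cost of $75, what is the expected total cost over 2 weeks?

E[N] = 1.7 × 14 = 23.8 (2 weeks = 14 days); E[cost] = 23.8 × $75 = $1785.

$1785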